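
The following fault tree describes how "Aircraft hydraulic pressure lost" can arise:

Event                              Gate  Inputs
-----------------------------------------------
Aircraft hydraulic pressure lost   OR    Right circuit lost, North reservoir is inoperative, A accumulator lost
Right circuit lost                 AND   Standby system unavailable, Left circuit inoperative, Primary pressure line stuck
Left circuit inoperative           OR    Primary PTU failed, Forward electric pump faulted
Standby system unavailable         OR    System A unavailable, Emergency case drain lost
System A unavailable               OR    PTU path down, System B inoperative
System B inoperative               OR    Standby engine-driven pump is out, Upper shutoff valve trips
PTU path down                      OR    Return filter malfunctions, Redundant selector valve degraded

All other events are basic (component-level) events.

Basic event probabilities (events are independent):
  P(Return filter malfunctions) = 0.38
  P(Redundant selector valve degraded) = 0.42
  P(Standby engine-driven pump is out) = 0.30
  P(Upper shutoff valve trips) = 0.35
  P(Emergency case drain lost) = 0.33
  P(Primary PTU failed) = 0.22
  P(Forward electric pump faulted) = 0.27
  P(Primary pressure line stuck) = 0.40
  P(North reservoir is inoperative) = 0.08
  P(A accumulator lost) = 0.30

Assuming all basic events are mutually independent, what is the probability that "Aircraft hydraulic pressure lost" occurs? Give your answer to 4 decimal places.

0.4548

P(PTU path down) [OR] = 1 − (1−0.38) × (1−0.42) = 0.640400
P(System B inoperative) [OR] = 1 − (1−0.30) × (1−0.35) = 0.545000
P(System A unavailable) [OR] = 1 − (1−0.640400) × (1−0.545000) = 0.836382
P(Standby system unavailable) [OR] = 1 − (1−0.836382) × (1−0.33) = 0.890376
P(Left circuit inoperative) [OR] = 1 − (1−0.22) × (1−0.27) = 0.430600
P(Right circuit lost) [AND] = 0.890376 × 0.430600 × 0.40 = 0.153358
P(Aircraft hydraulic pressure lost) [OR] = 1 − (1−0.153358) × (1−0.08) × (1−0.30) = 0.454763
Rounded to 4 decimal places: P(Aircraft hydraulic pressure lost) ≈ 0.4548.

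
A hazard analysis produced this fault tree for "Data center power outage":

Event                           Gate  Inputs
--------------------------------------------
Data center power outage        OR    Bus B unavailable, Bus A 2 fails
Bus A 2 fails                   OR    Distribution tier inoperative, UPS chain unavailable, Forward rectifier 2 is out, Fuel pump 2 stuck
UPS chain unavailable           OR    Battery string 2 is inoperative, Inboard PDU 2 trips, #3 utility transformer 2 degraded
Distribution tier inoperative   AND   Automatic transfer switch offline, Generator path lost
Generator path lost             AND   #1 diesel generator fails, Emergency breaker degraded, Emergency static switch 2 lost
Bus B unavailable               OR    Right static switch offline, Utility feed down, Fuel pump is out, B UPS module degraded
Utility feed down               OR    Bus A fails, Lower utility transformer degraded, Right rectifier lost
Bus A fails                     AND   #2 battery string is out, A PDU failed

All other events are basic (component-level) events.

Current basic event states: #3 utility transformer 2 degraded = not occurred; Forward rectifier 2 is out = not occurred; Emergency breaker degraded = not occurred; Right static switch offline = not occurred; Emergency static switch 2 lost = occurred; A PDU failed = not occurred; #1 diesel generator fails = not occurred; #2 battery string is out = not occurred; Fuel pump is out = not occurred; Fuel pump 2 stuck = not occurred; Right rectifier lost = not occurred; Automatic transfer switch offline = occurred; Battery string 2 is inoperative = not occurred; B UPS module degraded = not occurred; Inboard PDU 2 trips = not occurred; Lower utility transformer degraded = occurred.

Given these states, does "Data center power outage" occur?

Yes

Bus A fails [AND]: #2 battery string is out=not, A PDU failed=not → not all inputs occur → does not occur.
Utility feed down [OR]: Bus A fails=not, Lower utility transformer degraded=occurs, Right rectifier lost=not → at least one input occurs → occurs.
Bus B unavailable [OR]: Right static switch offline=not, Utility feed down=occurs, Fuel pump is out=not, B UPS module degraded=not → at least one input occurs → occurs.
Generator path lost [AND]: #1 diesel generator fails=not, Emergency breaker degraded=not, Emergency static switch 2 lost=occurs → not all inputs occur → does not occur.
Distribution tier inoperative [AND]: Automatic transfer switch offline=occurs, Generator path lost=not → not all inputs occur → does not occur.
UPS chain unavailable [OR]: Battery string 2 is inoperative=not, Inboard PDU 2 trips=not, #3 utility transformer 2 degraded=not → no input occurs → does not occur.
Bus A 2 fails [OR]: Distribution tier inoperative=not, UPS chain unavailable=not, Forward rectifier 2 is out=not, Fuel pump 2 stuck=not → no input occurs → does not occur.
Data center power outage [OR]: Bus B unavailable=occurs, Bus A 2 fails=not → at least one input occurs → occurs.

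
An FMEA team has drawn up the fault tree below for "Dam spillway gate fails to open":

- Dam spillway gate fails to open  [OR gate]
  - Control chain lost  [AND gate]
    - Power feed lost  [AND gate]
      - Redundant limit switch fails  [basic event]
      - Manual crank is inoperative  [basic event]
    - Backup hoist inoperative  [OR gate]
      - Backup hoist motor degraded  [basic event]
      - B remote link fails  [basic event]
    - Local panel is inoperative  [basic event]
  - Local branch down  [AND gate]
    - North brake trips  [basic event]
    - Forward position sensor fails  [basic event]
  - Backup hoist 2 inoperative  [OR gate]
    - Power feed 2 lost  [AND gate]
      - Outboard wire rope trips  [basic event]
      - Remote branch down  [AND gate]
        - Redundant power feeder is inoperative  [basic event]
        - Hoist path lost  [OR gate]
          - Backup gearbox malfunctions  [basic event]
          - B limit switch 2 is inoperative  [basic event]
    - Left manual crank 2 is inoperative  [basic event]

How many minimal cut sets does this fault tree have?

6

Power feed lost [AND]: one cut set from each child combined → 1 × 1 = 1 cut set(s).
Backup hoist inoperative [OR]: union of children's cut sets → 2 cut set(s).
Control chain lost [AND]: one cut set from each child combined → 1 × 2 × 1 = 2 cut set(s).
Local branch down [AND]: one cut set from each child combined → 1 × 1 = 1 cut set(s).
Hoist path lost [OR]: union of children's cut sets → 2 cut set(s).
Remote branch down [AND]: one cut set from each child combined → 1 × 2 = 2 cut set(s).
Power feed 2 lost [AND]: one cut set from each child combined → 1 × 2 = 2 cut set(s).
Backup hoist 2 inoperative [OR]: union of children's cut sets → 3 cut set(s).
Dam spillway gate fails to open [OR]: union of children's cut sets → 6 cut set(s).
Minimal cut sets: {Backup hoist motor degraded, Local panel is inoperative, Manual crank is inoperative, Redundant limit switch fails}; {B remote link fails, Local panel is inoperative, Manual crank is inoperative, Redundant limit switch fails}; {Forward position sensor fails, North brake trips}; {Backup gearbox malfunctions, Outboard wire rope trips, Redundant power feeder is inoperative}; {B limit switch 2 is inoperative, Outboard wire rope trips, Redundant power feeder is inoperative}; {Left manual crank 2 is inoperative}.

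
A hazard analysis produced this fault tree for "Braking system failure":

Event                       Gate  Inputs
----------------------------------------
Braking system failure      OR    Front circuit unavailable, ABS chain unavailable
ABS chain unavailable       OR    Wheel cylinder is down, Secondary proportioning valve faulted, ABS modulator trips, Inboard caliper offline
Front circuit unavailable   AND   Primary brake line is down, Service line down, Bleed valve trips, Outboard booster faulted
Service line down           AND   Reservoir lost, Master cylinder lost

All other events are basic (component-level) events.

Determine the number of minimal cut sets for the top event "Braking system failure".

Service line down [AND]: one cut set from each child combined → 1 × 1 = 1 cut set(s).
Front circuit unavailable [AND]: one cut set from each child combined → 1 × 1 × 1 × 1 = 1 cut set(s).
ABS chain unavailable [OR]: union of children's cut sets → 4 cut set(s).
Braking system failure [OR]: union of children's cut sets → 5 cut set(s).
Minimal cut sets: {Bleed valve trips, Master cylinder lost, Outboard booster faulted, Primary brake line is down, Reservoir lost}; {Wheel cylinder is down}; {Secondary proportioning valve faulted}; {ABS modulator trips}; {Inboard caliper offline}.

5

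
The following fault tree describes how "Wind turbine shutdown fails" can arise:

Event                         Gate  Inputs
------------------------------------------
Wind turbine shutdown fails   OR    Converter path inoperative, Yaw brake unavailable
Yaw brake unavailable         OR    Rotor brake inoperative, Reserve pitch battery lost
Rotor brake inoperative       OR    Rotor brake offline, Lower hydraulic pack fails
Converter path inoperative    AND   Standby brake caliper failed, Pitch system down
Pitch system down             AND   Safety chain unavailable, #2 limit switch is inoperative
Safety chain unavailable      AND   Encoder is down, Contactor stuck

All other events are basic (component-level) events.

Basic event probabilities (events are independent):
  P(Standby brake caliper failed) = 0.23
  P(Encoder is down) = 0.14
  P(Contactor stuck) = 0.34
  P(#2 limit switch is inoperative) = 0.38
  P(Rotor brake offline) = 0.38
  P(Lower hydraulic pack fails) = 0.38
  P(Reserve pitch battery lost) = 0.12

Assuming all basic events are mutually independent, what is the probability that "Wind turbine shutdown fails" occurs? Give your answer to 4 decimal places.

P(Safety chain unavailable) [AND] = 0.14 × 0.34 = 0.047600
P(Pitch system down) [AND] = 0.047600 × 0.38 = 0.018088
P(Converter path inoperative) [AND] = 0.23 × 0.018088 = 0.004160
P(Rotor brake inoperative) [OR] = 1 − (1−0.38) × (1−0.38) = 0.615600
P(Yaw brake unavailable) [OR] = 1 − (1−0.615600) × (1−0.12) = 0.661728
P(Wind turbine shutdown fails) [OR] = 1 − (1−0.004160) × (1−0.661728) = 0.663135
Rounded to 4 decimal places: P(Wind turbine shutdown fails) ≈ 0.6631.

0.6631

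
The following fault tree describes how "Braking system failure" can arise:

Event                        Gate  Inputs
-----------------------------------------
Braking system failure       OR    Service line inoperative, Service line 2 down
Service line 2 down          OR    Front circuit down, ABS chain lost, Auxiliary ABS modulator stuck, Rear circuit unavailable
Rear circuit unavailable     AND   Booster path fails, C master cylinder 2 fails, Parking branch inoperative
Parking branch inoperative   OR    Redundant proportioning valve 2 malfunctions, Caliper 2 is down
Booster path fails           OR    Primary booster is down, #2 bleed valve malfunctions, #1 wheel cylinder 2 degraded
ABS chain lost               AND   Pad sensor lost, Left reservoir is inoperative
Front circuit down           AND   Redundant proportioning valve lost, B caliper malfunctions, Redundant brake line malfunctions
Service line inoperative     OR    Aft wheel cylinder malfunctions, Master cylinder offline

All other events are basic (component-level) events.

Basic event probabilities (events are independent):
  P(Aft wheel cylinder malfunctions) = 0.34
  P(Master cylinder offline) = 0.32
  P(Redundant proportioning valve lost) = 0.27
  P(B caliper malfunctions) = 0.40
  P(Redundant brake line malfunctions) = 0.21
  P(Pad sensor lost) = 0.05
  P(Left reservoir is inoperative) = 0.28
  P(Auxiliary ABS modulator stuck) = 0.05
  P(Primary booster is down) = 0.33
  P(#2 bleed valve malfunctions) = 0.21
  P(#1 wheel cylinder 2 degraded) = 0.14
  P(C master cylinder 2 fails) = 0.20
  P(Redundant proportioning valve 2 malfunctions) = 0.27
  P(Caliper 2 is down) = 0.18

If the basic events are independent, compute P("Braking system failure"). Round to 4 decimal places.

P(Service line inoperative) [OR] = 1 − (1−0.34) × (1−0.32) = 0.551200
P(Front circuit down) [AND] = 0.27 × 0.40 × 0.21 = 0.022680
P(ABS chain lost) [AND] = 0.05 × 0.28 = 0.014000
P(Booster path fails) [OR] = 1 − (1−0.33) × (1−0.21) × (1−0.14) = 0.544802
P(Parking branch inoperative) [OR] = 1 − (1−0.27) × (1−0.18) = 0.401400
P(Rear circuit unavailable) [AND] = 0.544802 × 0.20 × 0.401400 = 0.043737
P(Service line 2 down) [OR] = 1 − (1−0.022680) × (1−0.014000) × (1−0.05) × (1−0.043737) = 0.124584
P(Braking system failure) [OR] = 1 − (1−0.551200) × (1−0.124584) = 0.607113
Rounded to 4 decimal places: P(Braking system failure) ≈ 0.6071.

0.6071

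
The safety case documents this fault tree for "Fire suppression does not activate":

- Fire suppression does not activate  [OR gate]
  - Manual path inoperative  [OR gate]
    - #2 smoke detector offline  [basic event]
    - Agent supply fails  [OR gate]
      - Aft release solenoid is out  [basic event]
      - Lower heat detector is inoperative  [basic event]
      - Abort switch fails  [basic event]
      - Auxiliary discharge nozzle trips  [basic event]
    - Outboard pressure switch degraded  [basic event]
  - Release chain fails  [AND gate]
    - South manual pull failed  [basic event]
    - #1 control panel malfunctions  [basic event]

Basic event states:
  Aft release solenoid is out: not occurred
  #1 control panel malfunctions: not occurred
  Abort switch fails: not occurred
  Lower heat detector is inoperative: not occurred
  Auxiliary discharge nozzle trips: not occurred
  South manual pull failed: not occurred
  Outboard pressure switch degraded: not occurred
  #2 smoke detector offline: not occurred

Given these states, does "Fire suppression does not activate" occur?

No

Agent supply fails [OR]: Aft release solenoid is out=not, Lower heat detector is inoperative=not, Abort switch fails=not, Auxiliary discharge nozzle trips=not → no input occurs → does not occur.
Manual path inoperative [OR]: #2 smoke detector offline=not, Agent supply fails=not, Outboard pressure switch degraded=not → no input occurs → does not occur.
Release chain fails [AND]: South manual pull failed=not, #1 control panel malfunctions=not → not all inputs occur → does not occur.
Fire suppression does not activate [OR]: Manual path inoperative=not, Release chain fails=not → no input occurs → does not occur.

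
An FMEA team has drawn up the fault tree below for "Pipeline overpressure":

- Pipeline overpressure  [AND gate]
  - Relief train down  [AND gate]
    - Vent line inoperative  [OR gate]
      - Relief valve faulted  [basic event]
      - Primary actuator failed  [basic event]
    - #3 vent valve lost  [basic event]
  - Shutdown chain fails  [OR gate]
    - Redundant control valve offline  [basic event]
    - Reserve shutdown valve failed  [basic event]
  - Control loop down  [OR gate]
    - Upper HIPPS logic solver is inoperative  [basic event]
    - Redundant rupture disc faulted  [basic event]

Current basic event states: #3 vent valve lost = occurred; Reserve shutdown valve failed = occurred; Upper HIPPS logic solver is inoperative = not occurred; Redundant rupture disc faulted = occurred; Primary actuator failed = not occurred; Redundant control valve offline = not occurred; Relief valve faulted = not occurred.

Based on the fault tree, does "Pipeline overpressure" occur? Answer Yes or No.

No

Vent line inoperative [OR]: Relief valve faulted=not, Primary actuator failed=not → no input occurs → does not occur.
Relief train down [AND]: Vent line inoperative=not, #3 vent valve lost=occurs → not all inputs occur → does not occur.
Shutdown chain fails [OR]: Redundant control valve offline=not, Reserve shutdown valve failed=occurs → at least one input occurs → occurs.
Control loop down [OR]: Upper HIPPS logic solver is inoperative=not, Redundant rupture disc faulted=occurs → at least one input occurs → occurs.
Pipeline overpressure [AND]: Relief train down=not, Shutdown chain fails=occurs, Control loop down=occurs → not all inputs occur → does not occur.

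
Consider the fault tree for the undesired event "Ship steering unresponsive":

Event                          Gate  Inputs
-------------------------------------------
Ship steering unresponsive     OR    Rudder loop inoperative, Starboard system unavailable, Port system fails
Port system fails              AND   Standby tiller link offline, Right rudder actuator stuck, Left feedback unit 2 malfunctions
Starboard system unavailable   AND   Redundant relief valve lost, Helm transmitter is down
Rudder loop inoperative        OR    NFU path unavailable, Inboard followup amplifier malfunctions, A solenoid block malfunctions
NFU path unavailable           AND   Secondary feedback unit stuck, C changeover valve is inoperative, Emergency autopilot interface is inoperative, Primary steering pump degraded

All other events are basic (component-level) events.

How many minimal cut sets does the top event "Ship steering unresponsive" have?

5

NFU path unavailable [AND]: one cut set from each child combined → 1 × 1 × 1 × 1 = 1 cut set(s).
Rudder loop inoperative [OR]: union of children's cut sets → 3 cut set(s).
Starboard system unavailable [AND]: one cut set from each child combined → 1 × 1 = 1 cut set(s).
Port system fails [AND]: one cut set from each child combined → 1 × 1 × 1 = 1 cut set(s).
Ship steering unresponsive [OR]: union of children's cut sets → 5 cut set(s).
Minimal cut sets: {C changeover valve is inoperative, Emergency autopilot interface is inoperative, Primary steering pump degraded, Secondary feedback unit stuck}; {Inboard followup amplifier malfunctions}; {A solenoid block malfunctions}; {Helm transmitter is down, Redundant relief valve lost}; {Left feedback unit 2 malfunctions, Right rudder actuator stuck, Standby tiller link offline}.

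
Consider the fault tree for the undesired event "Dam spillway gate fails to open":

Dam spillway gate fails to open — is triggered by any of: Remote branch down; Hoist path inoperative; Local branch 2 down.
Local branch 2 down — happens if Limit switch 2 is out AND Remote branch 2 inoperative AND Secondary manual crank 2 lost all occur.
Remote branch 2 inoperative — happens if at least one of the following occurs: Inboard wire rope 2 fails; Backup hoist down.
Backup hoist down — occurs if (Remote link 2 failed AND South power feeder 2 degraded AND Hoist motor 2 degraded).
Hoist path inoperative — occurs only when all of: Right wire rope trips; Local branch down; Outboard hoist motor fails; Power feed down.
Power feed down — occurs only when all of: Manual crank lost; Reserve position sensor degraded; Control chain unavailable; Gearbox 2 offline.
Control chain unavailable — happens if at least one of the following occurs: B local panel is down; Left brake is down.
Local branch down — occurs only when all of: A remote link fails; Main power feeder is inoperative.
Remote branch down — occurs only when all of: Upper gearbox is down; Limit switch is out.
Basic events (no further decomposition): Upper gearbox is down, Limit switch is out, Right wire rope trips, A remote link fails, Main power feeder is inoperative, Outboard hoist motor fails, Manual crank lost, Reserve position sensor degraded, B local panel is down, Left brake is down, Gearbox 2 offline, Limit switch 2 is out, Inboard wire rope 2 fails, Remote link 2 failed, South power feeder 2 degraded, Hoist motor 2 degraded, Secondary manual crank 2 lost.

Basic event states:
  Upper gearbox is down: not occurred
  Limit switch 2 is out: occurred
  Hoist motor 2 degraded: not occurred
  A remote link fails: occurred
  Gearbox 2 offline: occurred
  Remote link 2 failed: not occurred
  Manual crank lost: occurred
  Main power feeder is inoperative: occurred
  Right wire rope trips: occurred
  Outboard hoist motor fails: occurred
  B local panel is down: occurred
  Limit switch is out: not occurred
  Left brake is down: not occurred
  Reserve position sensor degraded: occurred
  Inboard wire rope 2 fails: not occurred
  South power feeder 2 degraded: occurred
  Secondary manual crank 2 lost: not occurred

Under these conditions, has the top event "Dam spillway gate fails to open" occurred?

Remote branch down [AND]: Upper gearbox is down=not, Limit switch is out=not → not all inputs occur → does not occur.
Local branch down [AND]: A remote link fails=occurs, Main power feeder is inoperative=occurs → all inputs occur → occurs.
Control chain unavailable [OR]: B local panel is down=occurs, Left brake is down=not → at least one input occurs → occurs.
Power feed down [AND]: Manual crank lost=occurs, Reserve position sensor degraded=occurs, Control chain unavailable=occurs, Gearbox 2 offline=occurs → all inputs occur → occurs.
Hoist path inoperative [AND]: Right wire rope trips=occurs, Local branch down=occurs, Outboard hoist motor fails=occurs, Power feed down=occurs → all inputs occur → occurs.
Backup hoist down [AND]: Remote link 2 failed=not, South power feeder 2 degraded=occurs, Hoist motor 2 degraded=not → not all inputs occur → does not occur.
Remote branch 2 inoperative [OR]: Inboard wire rope 2 fails=not, Backup hoist down=not → no input occurs → does not occur.
Local branch 2 down [AND]: Limit switch 2 is out=occurs, Remote branch 2 inoperative=not, Secondary manual crank 2 lost=not → not all inputs occur → does not occur.
Dam spillway gate fails to open [OR]: Remote branch down=not, Hoist path inoperative=occurs, Local branch 2 down=not → at least one input occurs → occurs.

Yes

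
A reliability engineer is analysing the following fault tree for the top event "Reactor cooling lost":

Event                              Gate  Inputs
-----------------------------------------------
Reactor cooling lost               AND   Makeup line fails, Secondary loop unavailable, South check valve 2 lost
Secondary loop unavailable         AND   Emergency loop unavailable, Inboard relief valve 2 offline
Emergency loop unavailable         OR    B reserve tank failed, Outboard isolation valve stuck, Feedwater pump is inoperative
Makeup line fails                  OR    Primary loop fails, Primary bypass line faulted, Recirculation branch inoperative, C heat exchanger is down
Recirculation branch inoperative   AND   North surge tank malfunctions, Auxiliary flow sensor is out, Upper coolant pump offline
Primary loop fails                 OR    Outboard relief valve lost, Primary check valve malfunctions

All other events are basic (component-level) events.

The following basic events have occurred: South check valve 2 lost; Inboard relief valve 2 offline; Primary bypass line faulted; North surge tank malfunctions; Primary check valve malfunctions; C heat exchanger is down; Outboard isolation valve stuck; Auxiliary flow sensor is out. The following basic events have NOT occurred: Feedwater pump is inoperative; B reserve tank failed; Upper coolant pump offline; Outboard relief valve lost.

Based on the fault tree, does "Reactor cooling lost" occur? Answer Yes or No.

Primary loop fails [OR]: Outboard relief valve lost=not, Primary check valve malfunctions=occurs → at least one input occurs → occurs.
Recirculation branch inoperative [AND]: North surge tank malfunctions=occurs, Auxiliary flow sensor is out=occurs, Upper coolant pump offline=not → not all inputs occur → does not occur.
Makeup line fails [OR]: Primary loop fails=occurs, Primary bypass line faulted=occurs, Recirculation branch inoperative=not, C heat exchanger is down=occurs → at least one input occurs → occurs.
Emergency loop unavailable [OR]: B reserve tank failed=not, Outboard isolation valve stuck=occurs, Feedwater pump is inoperative=not → at least one input occurs → occurs.
Secondary loop unavailable [AND]: Emergency loop unavailable=occurs, Inboard relief valve 2 offline=occurs → all inputs occur → occurs.
Reactor cooling lost [AND]: Makeup line fails=occurs, Secondary loop unavailable=occurs, South check valve 2 lost=occurs → all inputs occur → occurs.

Yes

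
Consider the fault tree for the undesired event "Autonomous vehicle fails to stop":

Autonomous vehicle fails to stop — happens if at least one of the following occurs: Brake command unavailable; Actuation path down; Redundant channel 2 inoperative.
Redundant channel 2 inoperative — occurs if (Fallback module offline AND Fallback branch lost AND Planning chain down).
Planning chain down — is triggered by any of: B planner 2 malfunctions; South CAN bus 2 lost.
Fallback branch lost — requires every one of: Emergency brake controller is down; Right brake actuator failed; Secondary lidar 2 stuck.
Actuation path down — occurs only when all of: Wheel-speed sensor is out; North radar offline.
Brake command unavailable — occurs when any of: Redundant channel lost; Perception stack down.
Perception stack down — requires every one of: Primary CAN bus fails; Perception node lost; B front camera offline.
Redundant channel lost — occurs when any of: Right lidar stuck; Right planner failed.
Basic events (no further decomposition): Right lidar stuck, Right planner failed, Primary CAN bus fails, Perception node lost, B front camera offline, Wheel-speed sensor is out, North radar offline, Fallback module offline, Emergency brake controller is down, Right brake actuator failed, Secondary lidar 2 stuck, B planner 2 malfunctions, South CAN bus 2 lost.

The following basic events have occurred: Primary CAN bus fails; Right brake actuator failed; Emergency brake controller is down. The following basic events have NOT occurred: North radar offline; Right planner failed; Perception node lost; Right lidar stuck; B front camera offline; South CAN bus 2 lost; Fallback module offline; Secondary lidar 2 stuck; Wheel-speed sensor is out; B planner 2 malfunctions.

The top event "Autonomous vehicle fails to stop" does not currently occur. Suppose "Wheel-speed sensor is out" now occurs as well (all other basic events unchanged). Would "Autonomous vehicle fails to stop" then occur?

No

Counterfactual: set "Wheel-speed sensor is out" to occurred.
Redundant channel lost [OR]: Right lidar stuck=not, Right planner failed=not → no input occurs → does not occur.
Perception stack down [AND]: Primary CAN bus fails=occurs, Perception node lost=not, B front camera offline=not → not all inputs occur → does not occur.
Brake command unavailable [OR]: Redundant channel lost=not, Perception stack down=not → no input occurs → does not occur.
Actuation path down [AND]: Wheel-speed sensor is out=occurs, North radar offline=not → not all inputs occur → does not occur.
Fallback branch lost [AND]: Emergency brake controller is down=occurs, Right brake actuator failed=occurs, Secondary lidar 2 stuck=not → not all inputs occur → does not occur.
Planning chain down [OR]: B planner 2 malfunctions=not, South CAN bus 2 lost=not → no input occurs → does not occur.
Redundant channel 2 inoperative [AND]: Fallback module offline=not, Fallback branch lost=not, Planning chain down=not → not all inputs occur → does not occur.
Autonomous vehicle fails to stop [OR]: Brake command unavailable=not, Actuation path down=not, Redundant channel 2 inoperative=not → no input occurs → does not occur.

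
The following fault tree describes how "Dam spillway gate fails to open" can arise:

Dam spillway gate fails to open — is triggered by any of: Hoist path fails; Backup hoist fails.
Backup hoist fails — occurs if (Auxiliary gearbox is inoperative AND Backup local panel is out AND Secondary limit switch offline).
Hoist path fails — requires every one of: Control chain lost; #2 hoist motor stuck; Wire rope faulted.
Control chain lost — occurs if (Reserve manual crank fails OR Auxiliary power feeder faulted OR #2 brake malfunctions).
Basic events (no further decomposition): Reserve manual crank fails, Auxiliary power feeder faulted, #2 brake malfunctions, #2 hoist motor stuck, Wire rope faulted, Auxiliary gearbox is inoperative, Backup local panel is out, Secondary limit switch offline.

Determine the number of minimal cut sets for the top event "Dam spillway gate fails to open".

Control chain lost [OR]: union of children's cut sets → 3 cut set(s).
Hoist path fails [AND]: one cut set from each child combined → 3 × 1 × 1 = 3 cut set(s).
Backup hoist fails [AND]: one cut set from each child combined → 1 × 1 × 1 = 1 cut set(s).
Dam spillway gate fails to open [OR]: union of children's cut sets → 4 cut set(s).
Minimal cut sets: {#2 hoist motor stuck, Reserve manual crank fails, Wire rope faulted}; {#2 hoist motor stuck, Auxiliary power feeder faulted, Wire rope faulted}; {#2 brake malfunctions, #2 hoist motor stuck, Wire rope faulted}; {Auxiliary gearbox is inoperative, Backup local panel is out, Secondary limit switch offline}.

4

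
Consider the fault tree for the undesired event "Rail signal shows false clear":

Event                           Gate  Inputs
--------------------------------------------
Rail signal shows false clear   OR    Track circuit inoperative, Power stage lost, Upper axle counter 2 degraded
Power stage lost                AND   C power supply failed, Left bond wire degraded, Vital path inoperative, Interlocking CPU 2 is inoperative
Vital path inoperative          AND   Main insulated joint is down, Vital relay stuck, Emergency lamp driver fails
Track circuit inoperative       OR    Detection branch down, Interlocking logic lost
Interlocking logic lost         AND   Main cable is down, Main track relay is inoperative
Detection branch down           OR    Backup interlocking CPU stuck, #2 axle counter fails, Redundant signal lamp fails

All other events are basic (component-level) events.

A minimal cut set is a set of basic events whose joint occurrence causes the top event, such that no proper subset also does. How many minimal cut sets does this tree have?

Detection branch down [OR]: union of children's cut sets → 3 cut set(s).
Interlocking logic lost [AND]: one cut set from each child combined → 1 × 1 = 1 cut set(s).
Track circuit inoperative [OR]: union of children's cut sets → 4 cut set(s).
Vital path inoperative [AND]: one cut set from each child combined → 1 × 1 × 1 = 1 cut set(s).
Power stage lost [AND]: one cut set from each child combined → 1 × 1 × 1 × 1 = 1 cut set(s).
Rail signal shows false clear [OR]: union of children's cut sets → 6 cut set(s).
Minimal cut sets: {Backup interlocking CPU stuck}; {#2 axle counter fails}; {Redundant signal lamp fails}; {Main cable is down, Main track relay is inoperative}; {C power supply failed, Emergency lamp driver fails, Interlocking CPU 2 is inoperative, Left bond wire degraded, Main insulated joint is down, Vital relay stuck}; {Upper axle counter 2 degraded}.

6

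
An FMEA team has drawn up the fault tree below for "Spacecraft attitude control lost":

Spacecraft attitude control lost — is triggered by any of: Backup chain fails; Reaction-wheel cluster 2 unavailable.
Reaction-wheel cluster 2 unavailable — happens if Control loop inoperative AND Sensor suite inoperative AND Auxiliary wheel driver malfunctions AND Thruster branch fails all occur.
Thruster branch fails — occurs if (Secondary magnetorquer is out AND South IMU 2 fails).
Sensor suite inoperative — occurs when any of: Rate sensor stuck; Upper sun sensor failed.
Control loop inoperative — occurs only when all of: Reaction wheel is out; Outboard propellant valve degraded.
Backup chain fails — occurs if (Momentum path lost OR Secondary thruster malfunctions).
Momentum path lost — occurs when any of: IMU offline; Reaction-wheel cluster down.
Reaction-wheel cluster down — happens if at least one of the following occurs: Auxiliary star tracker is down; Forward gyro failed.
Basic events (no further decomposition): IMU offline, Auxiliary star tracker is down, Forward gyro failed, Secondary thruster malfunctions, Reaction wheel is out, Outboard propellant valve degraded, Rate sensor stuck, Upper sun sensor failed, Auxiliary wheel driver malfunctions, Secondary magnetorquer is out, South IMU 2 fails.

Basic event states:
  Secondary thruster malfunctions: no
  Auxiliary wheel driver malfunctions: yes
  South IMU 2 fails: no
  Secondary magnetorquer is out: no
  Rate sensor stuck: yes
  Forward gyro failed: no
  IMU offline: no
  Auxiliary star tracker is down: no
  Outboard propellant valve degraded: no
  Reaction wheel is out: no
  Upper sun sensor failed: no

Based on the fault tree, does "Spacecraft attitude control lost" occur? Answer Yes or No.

Reaction-wheel cluster down [OR]: Auxiliary star tracker is down=not, Forward gyro failed=not → no input occurs → does not occur.
Momentum path lost [OR]: IMU offline=not, Reaction-wheel cluster down=not → no input occurs → does not occur.
Backup chain fails [OR]: Momentum path lost=not, Secondary thruster malfunctions=not → no input occurs → does not occur.
Control loop inoperative [AND]: Reaction wheel is out=not, Outboard propellant valve degraded=not → not all inputs occur → does not occur.
Sensor suite inoperative [OR]: Rate sensor stuck=occurs, Upper sun sensor failed=not → at least one input occurs → occurs.
Thruster branch fails [AND]: Secondary magnetorquer is out=not, South IMU 2 fails=not → not all inputs occur → does not occur.
Reaction-wheel cluster 2 unavailable [AND]: Control loop inoperative=not, Sensor suite inoperative=occurs, Auxiliary wheel driver malfunctions=occurs, Thruster branch fails=not → not all inputs occur → does not occur.
Spacecraft attitude control lost [OR]: Backup chain fails=not, Reaction-wheel cluster 2 unavailable=not → no input occurs → does not occur.

No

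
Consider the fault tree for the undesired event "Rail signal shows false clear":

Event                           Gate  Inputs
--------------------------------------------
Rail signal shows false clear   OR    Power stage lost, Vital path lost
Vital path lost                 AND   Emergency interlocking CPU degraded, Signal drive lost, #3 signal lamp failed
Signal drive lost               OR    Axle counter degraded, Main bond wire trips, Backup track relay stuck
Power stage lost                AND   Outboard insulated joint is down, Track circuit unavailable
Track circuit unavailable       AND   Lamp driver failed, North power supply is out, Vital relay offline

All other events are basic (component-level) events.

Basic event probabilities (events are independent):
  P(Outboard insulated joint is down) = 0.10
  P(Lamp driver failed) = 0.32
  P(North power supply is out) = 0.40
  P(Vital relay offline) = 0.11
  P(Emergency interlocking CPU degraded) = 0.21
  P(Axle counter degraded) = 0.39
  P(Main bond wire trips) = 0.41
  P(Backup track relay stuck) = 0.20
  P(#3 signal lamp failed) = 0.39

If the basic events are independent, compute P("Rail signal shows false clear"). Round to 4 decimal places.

0.0596

P(Track circuit unavailable) [AND] = 0.32 × 0.40 × 0.11 = 0.014080
P(Power stage lost) [AND] = 0.10 × 0.014080 = 0.001408
P(Signal drive lost) [OR] = 1 − (1−0.39) × (1−0.41) × (1−0.20) = 0.712080
P(Vital path lost) [AND] = 0.21 × 0.712080 × 0.39 = 0.058319
P(Rail signal shows false clear) [OR] = 1 − (1−0.001408) × (1−0.058319) = 0.059645
Rounded to 4 decimal places: P(Rail signal shows false clear) ≈ 0.0596.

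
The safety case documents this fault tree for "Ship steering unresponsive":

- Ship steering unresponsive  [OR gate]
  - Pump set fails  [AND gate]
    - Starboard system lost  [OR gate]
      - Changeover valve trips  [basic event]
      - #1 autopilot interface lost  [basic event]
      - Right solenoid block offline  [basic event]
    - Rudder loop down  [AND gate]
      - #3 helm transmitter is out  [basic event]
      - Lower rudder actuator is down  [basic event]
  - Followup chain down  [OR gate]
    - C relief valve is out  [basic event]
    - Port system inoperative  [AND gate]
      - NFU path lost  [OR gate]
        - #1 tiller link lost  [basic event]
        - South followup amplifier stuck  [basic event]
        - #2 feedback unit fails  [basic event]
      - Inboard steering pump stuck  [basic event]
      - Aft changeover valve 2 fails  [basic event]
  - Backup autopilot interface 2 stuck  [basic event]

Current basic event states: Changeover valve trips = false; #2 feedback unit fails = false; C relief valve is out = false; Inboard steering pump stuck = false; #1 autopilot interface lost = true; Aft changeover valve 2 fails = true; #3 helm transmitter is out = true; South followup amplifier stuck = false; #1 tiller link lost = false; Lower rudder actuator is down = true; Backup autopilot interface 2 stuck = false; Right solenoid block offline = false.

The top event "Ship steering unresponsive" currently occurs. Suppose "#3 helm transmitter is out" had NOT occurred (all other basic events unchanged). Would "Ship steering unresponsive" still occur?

No

Counterfactual: set "#3 helm transmitter is out" to not occurred.
Starboard system lost [OR]: Changeover valve trips=not, #1 autopilot interface lost=occurs, Right solenoid block offline=not → at least one input occurs → occurs.
Rudder loop down [AND]: #3 helm transmitter is out=not, Lower rudder actuator is down=occurs → not all inputs occur → does not occur.
Pump set fails [AND]: Starboard system lost=occurs, Rudder loop down=not → not all inputs occur → does not occur.
NFU path lost [OR]: #1 tiller link lost=not, South followup amplifier stuck=not, #2 feedback unit fails=not → no input occurs → does not occur.
Port system inoperative [AND]: NFU path lost=not, Inboard steering pump stuck=not, Aft changeover valve 2 fails=occurs → not all inputs occur → does not occur.
Followup chain down [OR]: C relief valve is out=not, Port system inoperative=not → no input occurs → does not occur.
Ship steering unresponsive [OR]: Pump set fails=not, Followup chain down=not, Backup autopilot interface 2 stuck=not → no input occurs → does not occur.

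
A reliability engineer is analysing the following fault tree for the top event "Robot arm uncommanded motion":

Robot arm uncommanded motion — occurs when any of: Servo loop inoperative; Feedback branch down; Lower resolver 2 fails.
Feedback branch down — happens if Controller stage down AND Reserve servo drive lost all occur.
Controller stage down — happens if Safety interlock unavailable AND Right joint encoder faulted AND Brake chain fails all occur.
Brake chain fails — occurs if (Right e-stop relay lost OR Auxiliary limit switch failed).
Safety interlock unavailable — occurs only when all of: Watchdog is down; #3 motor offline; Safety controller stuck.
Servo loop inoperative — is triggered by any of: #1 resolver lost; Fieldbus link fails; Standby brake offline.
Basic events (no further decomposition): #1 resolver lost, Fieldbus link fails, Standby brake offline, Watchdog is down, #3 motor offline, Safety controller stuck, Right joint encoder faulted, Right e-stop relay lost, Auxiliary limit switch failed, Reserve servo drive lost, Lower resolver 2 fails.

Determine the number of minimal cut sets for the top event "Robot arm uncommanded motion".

6

Servo loop inoperative [OR]: union of children's cut sets → 3 cut set(s).
Safety interlock unavailable [AND]: one cut set from each child combined → 1 × 1 × 1 = 1 cut set(s).
Brake chain fails [OR]: union of children's cut sets → 2 cut set(s).
Controller stage down [AND]: one cut set from each child combined → 1 × 1 × 2 = 2 cut set(s).
Feedback branch down [AND]: one cut set from each child combined → 2 × 1 = 2 cut set(s).
Robot arm uncommanded motion [OR]: union of children's cut sets → 6 cut set(s).
Minimal cut sets: {#1 resolver lost}; {Fieldbus link fails}; {Standby brake offline}; {#3 motor offline, Reserve servo drive lost, Right e-stop relay lost, Right joint encoder faulted, Safety controller stuck, Watchdog is down}; {#3 motor offline, Auxiliary limit switch failed, Reserve servo drive lost, Right joint encoder faulted, Safety controller stuck, Watchdog is down}; {Lower resolver 2 fails}.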